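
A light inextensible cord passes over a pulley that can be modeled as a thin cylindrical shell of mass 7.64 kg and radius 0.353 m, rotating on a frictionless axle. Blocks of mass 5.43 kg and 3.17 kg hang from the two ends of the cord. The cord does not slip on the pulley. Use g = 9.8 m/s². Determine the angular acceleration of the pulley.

I = MR² = (7.64)(0.353)² = 0.9520 kg·m².
Heavier block: m₁g − T₁ = m₁a. Lighter block: T₂ − m₂g = m₂a.
Pulley: (T₁ − T₂)R = Iα = I(a/R), so T₁ − T₂ = (I/R²)a = 1·M_p a = 7.640·a.
Adding the three: (m₁ − m₂)g = (m₁ + m₂ + 7.640)a, so a = (5.43 − 3.17)(9.8)/(5.43 + 3.17 + 7.640) = 1.364 m/s².
α = a/R = 1.364/0.353 = 3.863 rad/s².

α ≈ 3.86 rad/s²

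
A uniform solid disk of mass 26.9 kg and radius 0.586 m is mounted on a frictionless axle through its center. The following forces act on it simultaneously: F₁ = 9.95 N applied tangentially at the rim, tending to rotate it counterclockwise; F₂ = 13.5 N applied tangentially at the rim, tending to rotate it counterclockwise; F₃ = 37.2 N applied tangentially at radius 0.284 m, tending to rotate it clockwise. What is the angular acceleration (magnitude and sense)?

α ≈ 0.688 rad/s², counterclockwise

I = ½MR² = (1/2)(26.9)(0.586)² = 4.619 kg·m².
Taking counterclockwise as positive: τ₁ = +(9.95)(0.586) = +5.831 N·m; τ₂ = +(13.5)(0.586) = +7.911 N·m; τ₃ = −(37.2)(0.284) = −10.56 N·m.
Net torque τ = 3.177 N·m.
α = τ/I = 3.177/4.619 = 0.6878 rad/s².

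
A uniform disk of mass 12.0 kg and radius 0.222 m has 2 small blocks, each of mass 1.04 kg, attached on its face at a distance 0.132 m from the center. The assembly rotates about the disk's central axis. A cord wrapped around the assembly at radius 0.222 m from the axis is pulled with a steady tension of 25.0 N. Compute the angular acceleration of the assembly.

I_disk = ½MR² = ½(12.0)(0.222)² = 0.2957 kg·m².
I_blocks = 2·m·r² = 2(1.04)(0.132)² = 0.03624 kg·m².
Total I = 0.3319 kg·m².
τ = F r = (25.0)(0.222) = 5.550 N·m.
α = τ/I = 5.550/0.3319 = 16.72 rad/s².

α ≈ 16.7 rad/s²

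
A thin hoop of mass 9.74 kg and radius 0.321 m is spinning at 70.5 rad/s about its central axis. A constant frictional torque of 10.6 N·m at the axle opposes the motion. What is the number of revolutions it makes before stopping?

≈ 37.4 revolutions

I = MR² = (9.74)(0.321)² = 1.004 kg·m².
The net torque has magnitude 10.6 N·m, opposing ω.
|α| = τ/I = 10.60/1.004 = 10.56 rad/s² (deceleration).
ω² = ω₀² − 2|α|θ with ω = 0 ⇒ θ = ω₀²/(2|α|) = 235.3 rad = 37.45 rev.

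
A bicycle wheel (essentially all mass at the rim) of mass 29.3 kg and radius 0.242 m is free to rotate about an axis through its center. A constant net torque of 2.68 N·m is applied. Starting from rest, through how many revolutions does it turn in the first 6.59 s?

≈ 5.40 revolutions

I = MR² = (29.3)(0.242)² = 1.716 kg·m².
α = τ/I = 2.68/1.716 = 1.562 rad/s².
θ = ½αt² = ½(1.562)(6.59)² = 33.91 rad.
Revolutions = θ/(2π) = 5.398.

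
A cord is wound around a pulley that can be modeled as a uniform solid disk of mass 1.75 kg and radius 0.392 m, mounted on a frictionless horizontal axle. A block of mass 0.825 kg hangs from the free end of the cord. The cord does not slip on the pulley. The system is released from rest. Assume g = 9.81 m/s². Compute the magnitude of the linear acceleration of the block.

a ≈ 4.76 m/s²

I = ½MR² = (1/2)(1.75)(0.392)² = 0.1345 kg·m².
Block: mg − T = ma. Pulley: TR = Iα. No-slip: a = αR, so T = (I/R²)a = 0.8750·a.
Then mg = (m + 0.8750)a, so a = (0.825)(9.81)/(0.825 + 0.8750) = 4.761 m/s².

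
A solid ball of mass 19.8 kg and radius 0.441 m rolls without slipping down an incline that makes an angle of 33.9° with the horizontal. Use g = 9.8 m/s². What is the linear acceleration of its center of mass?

Translation along the incline: Mg sinθ − f = Ma.
Rotation about the center: fR = Iα with I = (2/5)MR². No-slip gives a = αR, so f = (I/R²)a = (2/5)M a.
Substituting: Mg sinθ = (1 + 0.4000)Ma, so a = g sinθ/(1 + 0.4000) = (9.8) sin 33.9° / 1.400 = 3.904 m/s².

a ≈ 3.90 m/s²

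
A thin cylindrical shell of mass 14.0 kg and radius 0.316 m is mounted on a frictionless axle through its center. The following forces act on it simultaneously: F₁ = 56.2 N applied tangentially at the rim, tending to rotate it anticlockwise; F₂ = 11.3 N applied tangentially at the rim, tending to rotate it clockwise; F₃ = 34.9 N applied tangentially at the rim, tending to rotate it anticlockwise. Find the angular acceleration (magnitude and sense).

I = MR² = (14.0)(0.316)² = 1.398 kg·m².
Taking anticlockwise as positive: τ₁ = +(56.2)(0.316) = +17.76 N·m; τ₂ = −(11.3)(0.316) = −3.571 N·m; τ₃ = +(34.9)(0.316) = +11.03 N·m.
Net torque τ = 25.22 N·m.
α = τ/I = 25.22/1.398 = 18.04 rad/s².

α ≈ 18.0 rad/s², anticlockwise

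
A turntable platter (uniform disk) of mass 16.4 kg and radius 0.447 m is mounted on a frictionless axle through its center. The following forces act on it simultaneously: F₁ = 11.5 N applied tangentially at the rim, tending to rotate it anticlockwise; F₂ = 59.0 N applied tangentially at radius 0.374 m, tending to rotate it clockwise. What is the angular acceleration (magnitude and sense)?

I = ½MR² = (1/2)(16.4)(0.447)² = 1.638 kg·m².
Taking anticlockwise as positive: τ₁ = +(11.5)(0.447) = +5.141 N·m; τ₂ = −(59.0)(0.374) = −22.07 N·m.
Net torque τ = -16.93 N·m.
α = τ/I = -16.93/1.638 = -10.33 rad/s².

α ≈ 10.3 rad/s², clockwise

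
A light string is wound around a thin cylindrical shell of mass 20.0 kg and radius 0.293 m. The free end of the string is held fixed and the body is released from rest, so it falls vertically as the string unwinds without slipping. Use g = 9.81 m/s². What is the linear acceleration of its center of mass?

Translation: Mg − T = Ma. Rotation about the center: TR = Iα with I = MR².
With a = αR: T = (I/R²)a = M a, so Mg = (1 + 1.000)Ma.
a = g/(1 + 1.000) = 9.81/2.000 = 4.905 m/s².

a ≈ 4.91 m/s²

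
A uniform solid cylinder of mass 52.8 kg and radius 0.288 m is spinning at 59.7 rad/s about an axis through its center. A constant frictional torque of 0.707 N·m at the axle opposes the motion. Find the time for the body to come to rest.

t ≈ 185 s

I = ½MR² = (1/2)(52.8)(0.288)² = 2.190 kg·m².
The net torque has magnitude 0.707 N·m, opposing ω.
|α| = τ/I = 0.7070/2.190 = 0.3229 rad/s² (deceleration).
0 = ω₀ − |α|t ⇒ t = ω₀/|α| = 59.7/0.3229 = 184.9 s.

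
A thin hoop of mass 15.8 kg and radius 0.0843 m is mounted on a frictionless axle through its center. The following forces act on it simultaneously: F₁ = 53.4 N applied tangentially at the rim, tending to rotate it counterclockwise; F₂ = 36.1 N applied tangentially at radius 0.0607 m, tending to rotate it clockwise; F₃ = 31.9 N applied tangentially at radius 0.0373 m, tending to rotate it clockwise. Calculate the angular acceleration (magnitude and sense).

I = MR² = (15.8)(0.0843)² = 0.1123 kg·m².
Taking counterclockwise as positive: τ₁ = +(53.4)(0.0843) = +4.502 N·m; τ₂ = −(36.1)(0.0607) = −2.191 N·m; τ₃ = −(31.9)(0.0373) = −1.190 N·m.
Net torque τ = 1.120 N·m.
α = τ/I = 1.120/0.1123 = 9.979 rad/s².

α ≈ 9.98 rad/s², counterclockwise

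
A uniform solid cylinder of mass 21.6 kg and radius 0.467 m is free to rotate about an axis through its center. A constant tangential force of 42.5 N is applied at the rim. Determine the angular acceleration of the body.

α ≈ 8.43 rad/s²

I = ½MR² = (1/2)(21.6)(0.467)² = 2.355 kg·m².
τ = F R = (42.5)(0.467) = 19.85 N·m.
Newton's second law for rotation, τ = Iα, gives α = τ/I = 19.85/2.355 = 8.427 rad/s².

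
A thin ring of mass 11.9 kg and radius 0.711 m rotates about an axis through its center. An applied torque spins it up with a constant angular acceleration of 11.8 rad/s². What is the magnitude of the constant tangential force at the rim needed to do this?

F ≈ 99.8 N

I = MR² = (11.9)(0.711)² = 6.016 kg·m².
The required torque is τ = Iα = (6.016)(11.80) = 70.99 N·m.
A tangential force at the rim gives τ = FR, so F = τ/R = 70.99/0.711 = 99.84 N.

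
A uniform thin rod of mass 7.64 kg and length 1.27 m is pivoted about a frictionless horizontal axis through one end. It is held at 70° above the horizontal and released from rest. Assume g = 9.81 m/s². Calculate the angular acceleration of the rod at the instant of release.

α ≈ 3.96 rad/s²

About the pivot, I = (1/3)ML² = (1/3)(7.64)(1.27)² = 4.108 kg·m².
The weight acts at the center, a distance L/2 = 0.6350 m from the pivot; τ = Mg(L/2) cos 70° = 16.28 N·m.
α = τ/I = 16.28/4.108 = 3.963 rad/s².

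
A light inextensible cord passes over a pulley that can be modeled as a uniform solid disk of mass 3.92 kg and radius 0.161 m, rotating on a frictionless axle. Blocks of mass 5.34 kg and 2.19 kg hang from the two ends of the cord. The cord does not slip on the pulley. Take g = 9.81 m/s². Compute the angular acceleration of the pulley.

I = ½MR² = (1/2)(3.92)(0.161)² = 0.05081 kg·m².
Heavier block: m₁g − T₁ = m₁a. Lighter block: T₂ − m₂g = m₂a.
Pulley: (T₁ − T₂)R = Iα = I(a/R), so T₁ − T₂ = (I/R²)a = (1/2)M_p a = 1.960·a.
Adding the three: (m₁ − m₂)g = (m₁ + m₂ + 1.960)a, so a = (5.34 − 2.19)(9.81)/(5.34 + 2.19 + 1.960) = 3.256 m/s².
α = a/R = 3.256/0.161 = 20.22 rad/s².

α ≈ 20.2 rad/s²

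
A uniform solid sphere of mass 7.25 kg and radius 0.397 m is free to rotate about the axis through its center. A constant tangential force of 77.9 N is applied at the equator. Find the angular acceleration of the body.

α ≈ 67.7 rad/s²

I = (2/5)MR² = (2/5)(7.25)(0.397)² = 0.4571 kg·m².
τ = F R = (77.9)(0.397) = 30.93 N·m.
Newton's second law for rotation, τ = Iα, gives α = τ/I = 30.93/0.4571 = 67.66 rad/s².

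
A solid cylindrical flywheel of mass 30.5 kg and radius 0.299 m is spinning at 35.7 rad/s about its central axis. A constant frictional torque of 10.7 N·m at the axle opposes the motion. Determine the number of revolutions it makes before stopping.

≈ 12.9 revolutions

I = ½MR² = (1/2)(30.5)(0.299)² = 1.363 kg·m².
The net torque has magnitude 10.7 N·m, opposing ω.
|α| = τ/I = 10.70/1.363 = 7.848 rad/s² (deceleration).
ω² = ω₀² − 2|α|θ with ω = 0 ⇒ θ = ω₀²/(2|α|) = 81.20 rad = 12.92 rev.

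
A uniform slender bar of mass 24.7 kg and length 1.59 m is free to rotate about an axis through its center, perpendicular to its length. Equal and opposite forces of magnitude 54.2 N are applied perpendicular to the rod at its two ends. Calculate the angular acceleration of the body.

I = (1/12)ML² = (1/12)(24.7)(1.59)² = 5.204 kg·m².
The couple gives τ = F·(L/2) + F·(L/2) = F L = (54.2)(1.59) = 86.18 N·m.
Newton's second law for rotation, τ = Iα, gives α = τ/I = 86.18/5.204 = 16.56 rad/s².

α ≈ 16.6 rad/s²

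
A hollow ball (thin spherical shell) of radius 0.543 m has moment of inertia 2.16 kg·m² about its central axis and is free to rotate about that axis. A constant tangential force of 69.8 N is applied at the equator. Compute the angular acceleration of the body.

α ≈ 17.5 rad/s²

τ = F R = (69.8)(0.543) = 37.90 N·m.
Newton's second law for rotation, τ = Iα, gives α = τ/I = 37.90/2.160 = 17.55 rad/s².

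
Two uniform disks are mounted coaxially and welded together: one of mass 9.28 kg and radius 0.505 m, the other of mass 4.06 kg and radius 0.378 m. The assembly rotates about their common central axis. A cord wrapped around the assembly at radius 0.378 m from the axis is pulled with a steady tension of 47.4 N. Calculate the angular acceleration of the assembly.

α ≈ 12.2 rad/s²

I = ½M₁R₁² + ½M₂R₂² = ½(9.28)(0.505)² + ½(4.06)(0.378)² = 1.473 kg·m².
τ = F r = (47.4)(0.378) = 17.92 N·m.
α = τ/I = 17.92/1.473 = 12.16 rad/s².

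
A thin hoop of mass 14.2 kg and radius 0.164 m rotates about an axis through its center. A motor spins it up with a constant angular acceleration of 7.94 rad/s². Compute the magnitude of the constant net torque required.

τ ≈ 3.03 N·m

I = MR² = (14.2)(0.164)² = 0.3819 kg·m².
τ = Iα = (0.3819)(7.940) = 3.032 N·m.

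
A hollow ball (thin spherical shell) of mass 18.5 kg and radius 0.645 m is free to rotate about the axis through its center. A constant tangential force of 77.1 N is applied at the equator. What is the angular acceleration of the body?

α ≈ 9.69 rad/s²

I = (2/3)MR² = (2/3)(18.5)(0.645)² = 5.131 kg·m².
τ = F R = (77.1)(0.645) = 49.73 N·m.
Newton's second law for rotation, τ = Iα, gives α = τ/I = 49.73/5.131 = 9.692 rad/s².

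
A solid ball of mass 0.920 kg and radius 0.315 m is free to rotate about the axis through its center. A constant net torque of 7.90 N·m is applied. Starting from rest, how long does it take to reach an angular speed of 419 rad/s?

I = (2/5)MR² = (2/5)(0.920)(0.315)² = 0.03651 kg·m².
α = τ/I = 7.90/0.03651 = 216.4 rad/s².
ω = αt ⇒ t = ω/α = 419/216.4 = 1.937 s.

t ≈ 1.94 s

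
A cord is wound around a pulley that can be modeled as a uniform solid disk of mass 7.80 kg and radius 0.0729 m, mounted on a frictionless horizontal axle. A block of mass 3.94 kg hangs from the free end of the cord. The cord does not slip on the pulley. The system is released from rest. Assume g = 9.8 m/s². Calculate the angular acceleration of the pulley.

α ≈ 67.6 rad/s²

I = ½MR² = (1/2)(7.80)(0.0729)² = 0.02073 kg·m².
Block: mg − T = ma. Pulley: TR = Iα. No-slip: a = αR, so T = (I/R²)a = 3.900·a.
Then mg = (m + 3.900)a, so a = (3.94)(9.8)/(3.94 + 3.900) = 4.925 m/s².
α = a/R = 4.925/0.0729 = 67.56 rad/s².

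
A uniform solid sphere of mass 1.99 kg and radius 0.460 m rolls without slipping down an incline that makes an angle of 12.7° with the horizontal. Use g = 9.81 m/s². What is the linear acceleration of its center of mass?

a ≈ 1.54 m/s²

Translation along the incline: Mg sinθ − f = Ma.
Rotation about the center: fR = Iα with I = (2/5)MR². No-slip gives a = αR, so f = (I/R²)a = (2/5)M a.
Substituting: Mg sinθ = (1 + 0.4000)Ma, so a = g sinθ/(1 + 0.4000) = (9.81) sin 12.7° / 1.400 = 1.540 m/s².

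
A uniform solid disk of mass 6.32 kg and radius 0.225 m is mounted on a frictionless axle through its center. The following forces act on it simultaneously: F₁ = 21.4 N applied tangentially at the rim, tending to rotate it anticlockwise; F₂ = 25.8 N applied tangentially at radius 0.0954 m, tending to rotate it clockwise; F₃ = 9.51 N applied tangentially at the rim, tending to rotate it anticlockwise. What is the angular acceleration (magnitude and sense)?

α ≈ 28.1 rad/s², anticlockwise

I = ½MR² = (1/2)(6.32)(0.225)² = 0.1600 kg·m².
Taking anticlockwise as positive: τ₁ = +(21.4)(0.225) = +4.815 N·m; τ₂ = −(25.8)(0.0954) = −2.461 N·m; τ₃ = +(9.51)(0.225) = +2.140 N·m.
Net torque τ = 4.493 N·m.
α = τ/I = 4.493/0.1600 = 28.09 rad/s².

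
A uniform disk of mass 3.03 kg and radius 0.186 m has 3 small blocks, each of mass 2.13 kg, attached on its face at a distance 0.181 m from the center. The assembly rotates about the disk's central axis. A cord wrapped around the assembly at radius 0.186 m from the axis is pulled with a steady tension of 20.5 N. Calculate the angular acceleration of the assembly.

α ≈ 14.6 rad/s²

I_disk = ½MR² = ½(3.03)(0.186)² = 0.05241 kg·m².
I_blocks = 3·m·r² = 3(2.13)(0.181)² = 0.2093 kg·m².
Total I = 0.2618 kg·m².
τ = F r = (20.5)(0.186) = 3.813 N·m.
α = τ/I = 3.813/0.2618 = 14.57 rad/s².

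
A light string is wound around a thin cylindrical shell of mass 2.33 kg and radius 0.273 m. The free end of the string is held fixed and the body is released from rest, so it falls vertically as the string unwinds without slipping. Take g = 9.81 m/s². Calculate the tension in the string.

T ≈ 11.4 N

Translation: Mg − T = Ma. Rotation about the center: TR = Iα with I = MR².
With a = αR: T = (I/R²)a = M a, so Mg = (1 + 1.000)Ma.
a = g/(1 + 1.000) = 9.81/2.000 = 4.905 m/s².
T = 1.000·M·a = (1.000)(2.33)(4.905) = 11.43 N.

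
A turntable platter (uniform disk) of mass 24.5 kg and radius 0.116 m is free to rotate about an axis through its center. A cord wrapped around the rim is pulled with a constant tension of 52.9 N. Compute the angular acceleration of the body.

I = ½MR² = (1/2)(24.5)(0.116)² = 0.1648 kg·m².
τ = F R = (52.9)(0.116) = 6.136 N·m.
Newton's second law for rotation, τ = Iα, gives α = τ/I = 6.136/0.1648 = 37.23 rad/s².

α ≈ 37.2 rad/s²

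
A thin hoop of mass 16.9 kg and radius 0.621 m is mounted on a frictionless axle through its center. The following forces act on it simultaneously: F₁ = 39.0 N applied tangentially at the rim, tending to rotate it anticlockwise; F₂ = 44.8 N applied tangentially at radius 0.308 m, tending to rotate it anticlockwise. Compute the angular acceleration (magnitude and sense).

α ≈ 5.83 rad/s², anticlockwise

I = MR² = (16.9)(0.621)² = 6.517 kg·m².
Taking anticlockwise as positive: τ₁ = +(39.0)(0.621) = +24.22 N·m; τ₂ = +(44.8)(0.308) = +13.80 N·m.
Net torque τ = 38.02 N·m.
α = τ/I = 38.02/6.517 = 5.833 rad/s².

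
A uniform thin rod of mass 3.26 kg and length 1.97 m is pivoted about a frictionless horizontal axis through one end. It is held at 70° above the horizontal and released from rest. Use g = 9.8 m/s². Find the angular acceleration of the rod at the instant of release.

α ≈ 2.55 rad/s²

About the pivot, I = (1/3)ML² = (1/3)(3.26)(1.97)² = 4.217 kg·m².
The weight acts at the center, a distance L/2 = 0.9850 m from the pivot; τ = Mg(L/2) cos 70° = 10.76 N·m.
α = τ/I = 10.76/4.217 = 2.552 rad/s².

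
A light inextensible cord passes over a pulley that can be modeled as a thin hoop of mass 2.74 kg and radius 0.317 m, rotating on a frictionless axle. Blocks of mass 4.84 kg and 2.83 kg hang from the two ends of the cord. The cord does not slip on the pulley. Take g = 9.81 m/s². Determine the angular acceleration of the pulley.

I = MR² = (2.74)(0.317)² = 0.2753 kg·m².
Heavier block: m₁g − T₁ = m₁a. Lighter block: T₂ − m₂g = m₂a.
Pulley: (T₁ − T₂)R = Iα = I(a/R), so T₁ − T₂ = (I/R²)a = 1·M_p a = 2.740·a.
Adding the three: (m₁ − m₂)g = (m₁ + m₂ + 2.740)a, so a = (4.84 − 2.83)(9.81)/(4.84 + 2.83 + 2.740) = 1.894 m/s².
α = a/R = 1.894/0.317 = 5.975 rad/s².

α ≈ 5.98 rad/s²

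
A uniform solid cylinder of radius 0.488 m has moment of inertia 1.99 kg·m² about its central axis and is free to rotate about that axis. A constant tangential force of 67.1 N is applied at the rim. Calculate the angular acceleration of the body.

τ = F R = (67.1)(0.488) = 32.74 N·m.
Newton's second law for rotation, τ = Iα, gives α = τ/I = 32.74/1.990 = 16.45 rad/s².

α ≈ 16.5 rad/s²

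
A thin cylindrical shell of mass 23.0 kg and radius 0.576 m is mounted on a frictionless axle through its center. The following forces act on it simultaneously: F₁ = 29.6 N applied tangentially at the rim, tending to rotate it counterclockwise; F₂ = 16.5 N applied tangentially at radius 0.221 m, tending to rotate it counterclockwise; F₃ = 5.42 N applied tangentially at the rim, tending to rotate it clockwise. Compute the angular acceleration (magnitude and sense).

α ≈ 2.30 rad/s², counterclockwise

I = MR² = (23.0)(0.576)² = 7.631 kg·m².
Taking counterclockwise as positive: τ₁ = +(29.6)(0.576) = +17.05 N·m; τ₂ = +(16.5)(0.221) = +3.647 N·m; τ₃ = −(5.42)(0.576) = −3.122 N·m.
Net torque τ = 17.57 N·m.
α = τ/I = 17.57/7.631 = 2.303 rad/s².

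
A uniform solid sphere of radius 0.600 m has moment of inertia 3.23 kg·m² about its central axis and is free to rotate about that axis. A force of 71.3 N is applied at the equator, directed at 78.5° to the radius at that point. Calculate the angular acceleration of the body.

α ≈ 13.0 rad/s²

Only the tangential component produces torque: τ = F R sinθ = (71.3)(0.600) sin 78.5° = 41.92 N·m.
From τ = Iα: α = 41.92/3.230 = 12.98 rad/s².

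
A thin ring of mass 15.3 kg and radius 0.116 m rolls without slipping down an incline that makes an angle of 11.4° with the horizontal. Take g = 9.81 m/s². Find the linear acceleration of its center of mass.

a ≈ 0.970 m/s²

Translation along the incline: Mg sinθ − f = Ma.
Rotation about the center: fR = Iα with I = MR². No-slip gives a = αR, so f = (I/R²)a = M a.
Substituting: Mg sinθ = (1 + 1.000)Ma, so a = g sinθ/(1 + 1.000) = (9.81) sin 11.4° / 2.000 = 0.9695 m/s².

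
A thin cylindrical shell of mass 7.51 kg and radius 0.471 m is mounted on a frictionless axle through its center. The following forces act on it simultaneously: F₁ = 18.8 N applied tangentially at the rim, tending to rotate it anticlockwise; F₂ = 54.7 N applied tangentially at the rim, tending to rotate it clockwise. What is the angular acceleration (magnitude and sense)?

I = MR² = (7.51)(0.471)² = 1.666 kg·m².
Taking anticlockwise as positive: τ₁ = +(18.8)(0.471) = +8.855 N·m; τ₂ = −(54.7)(0.471) = −25.76 N·m.
Net torque τ = -16.91 N·m.
α = τ/I = -16.91/1.666 = -10.15 rad/s².

α ≈ 10.1 rad/s², clockwise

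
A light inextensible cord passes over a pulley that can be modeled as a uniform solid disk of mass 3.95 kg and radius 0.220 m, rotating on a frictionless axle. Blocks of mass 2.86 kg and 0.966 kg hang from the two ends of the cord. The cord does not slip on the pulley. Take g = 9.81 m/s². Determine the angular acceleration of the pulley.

I = ½MR² = (1/2)(3.95)(0.220)² = 0.09559 kg·m².
Heavier block: m₁g − T₁ = m₁a. Lighter block: T₂ − m₂g = m₂a.
Pulley: (T₁ − T₂)R = Iα = I(a/R), so T₁ − T₂ = (I/R²)a = (1/2)M_p a = 1.975·a.
Adding the three: (m₁ − m₂)g = (m₁ + m₂ + 1.975)a, so a = (2.86 − 0.966)(9.81)/(2.86 + 0.966 + 1.975) = 3.203 m/s².
α = a/R = 3.203/0.220 = 14.56 rad/s².

α ≈ 14.6 rad/s²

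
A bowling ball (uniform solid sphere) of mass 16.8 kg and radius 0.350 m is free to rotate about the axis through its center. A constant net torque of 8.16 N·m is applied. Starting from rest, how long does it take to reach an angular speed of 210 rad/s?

t ≈ 21.2 s

I = (2/5)MR² = (2/5)(16.8)(0.350)² = 0.8232 kg·m².
α = τ/I = 8.16/0.8232 = 9.913 rad/s².
ω = αt ⇒ t = ω/α = 210/9.913 = 21.19 s.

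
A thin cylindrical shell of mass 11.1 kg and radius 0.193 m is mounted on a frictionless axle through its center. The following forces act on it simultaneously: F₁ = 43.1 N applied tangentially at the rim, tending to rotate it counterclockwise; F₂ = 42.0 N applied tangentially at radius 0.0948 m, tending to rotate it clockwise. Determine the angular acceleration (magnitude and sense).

α ≈ 10.5 rad/s², counterclockwise

I = MR² = (11.1)(0.193)² = 0.4135 kg·m².
Taking counterclockwise as positive: τ₁ = +(43.1)(0.193) = +8.318 N·m; τ₂ = −(42.0)(0.0948) = −3.982 N·m.
Net torque τ = 4.337 N·m.
α = τ/I = 4.337/0.4135 = 10.49 rad/s².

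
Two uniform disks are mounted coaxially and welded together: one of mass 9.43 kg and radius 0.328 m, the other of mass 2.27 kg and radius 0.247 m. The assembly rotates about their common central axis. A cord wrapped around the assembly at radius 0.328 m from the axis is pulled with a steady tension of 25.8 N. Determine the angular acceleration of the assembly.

α ≈ 14.7 rad/s²

I = ½M₁R₁² + ½M₂R₂² = ½(9.43)(0.328)² + ½(2.27)(0.247)² = 0.5765 kg·m².
τ = F r = (25.8)(0.328) = 8.462 N·m.
α = τ/I = 8.462/0.5765 = 14.68 rad/s².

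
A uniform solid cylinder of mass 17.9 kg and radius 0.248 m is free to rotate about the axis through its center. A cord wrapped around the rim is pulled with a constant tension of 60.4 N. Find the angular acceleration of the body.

I = ½MR² = (1/2)(17.9)(0.248)² = 0.5505 kg·m².
τ = F R = (60.4)(0.248) = 14.98 N·m.
From τ = Iα: α = 14.98/0.5505 = 27.21 rad/s².

α ≈ 27.2 rad/s²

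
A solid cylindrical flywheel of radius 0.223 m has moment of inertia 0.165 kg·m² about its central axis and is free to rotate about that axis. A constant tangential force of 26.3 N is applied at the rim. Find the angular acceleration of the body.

τ = F R = (26.3)(0.223) = 5.865 N·m.
Newton's second law for rotation, τ = Iα, gives α = τ/I = 5.865/0.1650 = 35.54 rad/s².

α ≈ 35.5 rad/s²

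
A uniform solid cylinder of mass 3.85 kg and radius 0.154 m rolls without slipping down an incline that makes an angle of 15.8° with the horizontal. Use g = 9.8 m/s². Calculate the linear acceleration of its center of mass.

a ≈ 1.78 m/s²

Translation along the incline: Mg sinθ − f = Ma.
Rotation about the center: fR = Iα with I = ½MR². No-slip gives a = αR, so f = (I/R²)a = (1/2)M a.
Substituting: Mg sinθ = (1 + 0.5000)Ma, so a = g sinθ/(1 + 0.5000) = (9.8) sin 15.8° / 1.500 = 1.779 m/s².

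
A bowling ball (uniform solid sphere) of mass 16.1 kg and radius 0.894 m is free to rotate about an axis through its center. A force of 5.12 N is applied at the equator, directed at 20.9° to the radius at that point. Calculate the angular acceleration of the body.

α ≈ 0.317 rad/s²

I = (2/5)MR² = (2/5)(16.1)(0.894)² = 5.147 kg·m².
Only the tangential component produces torque: τ = F R sinθ = (5.12)(0.894) sin 20.9° = 1.633 N·m.
Newton's second law for rotation, τ = Iα, gives α = τ/I = 1.633/5.147 = 0.3172 rad/s².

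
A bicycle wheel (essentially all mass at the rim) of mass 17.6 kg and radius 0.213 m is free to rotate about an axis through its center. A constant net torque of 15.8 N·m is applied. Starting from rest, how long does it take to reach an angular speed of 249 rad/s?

I = MR² = (17.6)(0.213)² = 0.7985 kg·m².
α = τ/I = 15.8/0.7985 = 19.79 rad/s².
ω = αt ⇒ t = ω/α = 249/19.79 = 12.58 s.

t ≈ 12.6 s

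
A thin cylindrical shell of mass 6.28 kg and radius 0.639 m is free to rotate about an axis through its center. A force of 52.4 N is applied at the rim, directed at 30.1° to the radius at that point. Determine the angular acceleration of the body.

α ≈ 6.55 rad/s²

I = MR² = (6.28)(0.639)² = 2.564 kg·m².
Only the tangential component produces torque: τ = F R sinθ = (52.4)(0.639) sin 30.1° = 16.79 N·m.
From τ = Iα: α = 16.79/2.564 = 6.549 rad/s².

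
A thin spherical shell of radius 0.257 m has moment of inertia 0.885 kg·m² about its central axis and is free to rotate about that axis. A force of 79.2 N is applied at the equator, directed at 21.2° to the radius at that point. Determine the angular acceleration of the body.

α ≈ 8.32 rad/s²

Only the tangential component produces torque: τ = F R sinθ = (79.2)(0.257) sin 21.2° = 7.361 N·m.
Newton's second law for rotation, τ = Iα, gives α = τ/I = 7.361/0.8850 = 8.317 rad/s².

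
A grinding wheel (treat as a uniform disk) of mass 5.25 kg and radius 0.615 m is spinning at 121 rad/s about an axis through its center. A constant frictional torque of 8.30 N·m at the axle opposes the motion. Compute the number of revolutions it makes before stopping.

I = ½MR² = (1/2)(5.25)(0.615)² = 0.9928 kg·m².
The net torque has magnitude 8.30 N·m, opposing ω.
|α| = τ/I = 8.300/0.9928 = 8.360 rad/s² (deceleration).
ω² = ω₀² − 2|α|θ with ω = 0 ⇒ θ = ω₀²/(2|α|) = 875.7 rad = 139.4 rev.

≈ 139 revolutions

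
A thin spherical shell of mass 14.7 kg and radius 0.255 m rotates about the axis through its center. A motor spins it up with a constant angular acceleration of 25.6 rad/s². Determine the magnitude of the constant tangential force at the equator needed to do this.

F ≈ 64.0 N

I = (2/3)MR² = (2/3)(14.7)(0.255)² = 0.6372 kg·m².
The required torque is τ = Iα = (0.6372)(25.60) = 16.31 N·m.
A tangential force at the equator gives τ = FR, so F = τ/R = 16.31/0.255 = 63.97 N.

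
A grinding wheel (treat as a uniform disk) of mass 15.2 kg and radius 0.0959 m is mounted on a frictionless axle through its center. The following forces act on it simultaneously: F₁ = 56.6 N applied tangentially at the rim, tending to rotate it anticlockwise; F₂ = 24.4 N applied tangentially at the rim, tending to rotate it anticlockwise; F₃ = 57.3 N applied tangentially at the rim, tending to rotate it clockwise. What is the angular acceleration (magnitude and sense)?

I = ½MR² = (1/2)(15.2)(0.0959)² = 0.06990 kg·m².
Taking anticlockwise as positive: τ₁ = +(56.6)(0.0959) = +5.428 N·m; τ₂ = +(24.4)(0.0959) = +2.340 N·m; τ₃ = −(57.3)(0.0959) = −5.495 N·m.
Net torque τ = 2.273 N·m.
α = τ/I = 2.273/0.06990 = 32.52 rad/s².

α ≈ 32.5 rad/s², anticlockwise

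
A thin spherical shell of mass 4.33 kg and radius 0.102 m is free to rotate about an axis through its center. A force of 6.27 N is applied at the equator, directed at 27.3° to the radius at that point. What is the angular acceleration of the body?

α ≈ 9.77 rad/s²

I = (2/3)MR² = (2/3)(4.33)(0.102)² = 0.03003 kg·m².
Only the tangential component produces torque: τ = F R sinθ = (6.27)(0.102) sin 27.3° = 0.2933 N·m.
From τ = Iα: α = 0.2933/0.03003 = 9.767 rad/s².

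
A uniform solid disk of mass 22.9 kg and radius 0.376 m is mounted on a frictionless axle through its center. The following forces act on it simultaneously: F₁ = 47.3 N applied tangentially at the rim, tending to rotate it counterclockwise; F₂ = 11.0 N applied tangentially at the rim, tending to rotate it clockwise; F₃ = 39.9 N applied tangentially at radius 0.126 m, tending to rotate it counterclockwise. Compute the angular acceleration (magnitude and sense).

I = ½MR² = (1/2)(22.9)(0.376)² = 1.619 kg·m².
Taking counterclockwise as positive: τ₁ = +(47.3)(0.376) = +17.78 N·m; τ₂ = −(11.0)(0.376) = −4.136 N·m; τ₃ = +(39.9)(0.126) = +5.027 N·m.
Net torque τ = 18.68 N·m.
α = τ/I = 18.68/1.619 = 11.54 rad/s².

α ≈ 11.5 rad/s², counterclockwise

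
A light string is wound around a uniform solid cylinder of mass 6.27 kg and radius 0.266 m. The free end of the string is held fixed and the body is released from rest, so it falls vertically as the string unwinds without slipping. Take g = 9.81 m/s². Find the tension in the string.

T ≈ 20.5 N

Translation: Mg − T = Ma. Rotation about the center: TR = Iα with I = ½MR².
With a = αR: T = (I/R²)a = (1/2)M a, so Mg = (1 + 0.5000)Ma.
a = g/(1 + 0.5000) = 9.81/1.500 = 6.540 m/s².
T = 0.5000·M·a = (0.5000)(6.27)(6.540) = 20.50 N.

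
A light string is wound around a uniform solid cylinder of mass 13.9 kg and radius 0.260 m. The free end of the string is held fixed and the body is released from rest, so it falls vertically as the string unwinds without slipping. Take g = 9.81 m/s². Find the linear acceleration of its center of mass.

a ≈ 6.54 m/s²

Translation: Mg − T = Ma. Rotation about the center: TR = Iα with I = ½MR².
With a = αR: T = (I/R²)a = (1/2)M a, so Mg = (1 + 0.5000)Ma.
a = g/(1 + 0.5000) = 9.81/1.500 = 6.540 m/s².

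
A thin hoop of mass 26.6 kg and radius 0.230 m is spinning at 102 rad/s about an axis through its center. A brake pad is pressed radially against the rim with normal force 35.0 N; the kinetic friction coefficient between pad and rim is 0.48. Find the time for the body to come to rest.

I = MR² = (26.6)(0.230)² = 1.407 kg·m².
Friction force f = μN = (0.48)(35.0) = 16.80 N at the rim; torque magnitude τ = fR = 3.864 N·m, opposing ω.
|α| = τ/I = 3.864/1.407 = 2.746 rad/s² (deceleration).
0 = ω₀ − |α|t ⇒ t = ω₀/|α| = 102/2.746 = 37.14 s.

t ≈ 37.1 s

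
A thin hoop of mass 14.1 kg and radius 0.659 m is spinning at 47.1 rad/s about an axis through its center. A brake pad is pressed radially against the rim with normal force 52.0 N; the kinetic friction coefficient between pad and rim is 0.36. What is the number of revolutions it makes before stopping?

≈ 87.6 revolutions

I = MR² = (14.1)(0.659)² = 6.123 kg·m².
Friction force f = μN = (0.36)(52.0) = 18.72 N at the rim; torque magnitude τ = fR = 12.34 N·m, opposing ω.
|α| = τ/I = 12.34/6.123 = 2.015 rad/s² (deceleration).
ω² = ω₀² − 2|α|θ with ω = 0 ⇒ θ = ω₀²/(2|α|) = 550.6 rad = 87.63 rev.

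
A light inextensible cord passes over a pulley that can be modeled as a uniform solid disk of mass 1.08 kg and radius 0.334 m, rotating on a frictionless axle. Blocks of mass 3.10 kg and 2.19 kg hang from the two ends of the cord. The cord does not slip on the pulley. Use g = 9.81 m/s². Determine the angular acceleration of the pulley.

α ≈ 4.58 rad/s²

I = ½MR² = (1/2)(1.08)(0.334)² = 0.06024 kg·m².
Heavier block: m₁g − T₁ = m₁a. Lighter block: T₂ − m₂g = m₂a.
Pulley: (T₁ − T₂)R = Iα = I(a/R), so T₁ − T₂ = (I/R²)a = (1/2)M_p a = 0.5400·a.
Adding the three: (m₁ − m₂)g = (m₁ + m₂ + 0.5400)a, so a = (3.10 − 2.19)(9.81)/(3.10 + 2.19 + 0.5400) = 1.531 m/s².
α = a/R = 1.531/0.334 = 4.585 rad/s².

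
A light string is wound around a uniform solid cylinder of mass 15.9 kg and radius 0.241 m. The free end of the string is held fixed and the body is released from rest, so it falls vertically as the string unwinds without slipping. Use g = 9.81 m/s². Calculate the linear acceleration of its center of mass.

Translation: Mg − T = Ma. Rotation about the center: TR = Iα with I = ½MR².
With a = αR: T = (I/R²)a = (1/2)M a, so Mg = (1 + 0.5000)Ma.
a = g/(1 + 0.5000) = 9.81/1.500 = 6.540 m/s².

a ≈ 6.54 m/s²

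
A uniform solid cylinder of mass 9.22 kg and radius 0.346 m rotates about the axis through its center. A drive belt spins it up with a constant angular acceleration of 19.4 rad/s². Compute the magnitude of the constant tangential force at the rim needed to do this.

I = ½MR² = (1/2)(9.22)(0.346)² = 0.5519 kg·m².
The required torque is τ = Iα = (0.5519)(19.40) = 10.71 N·m.
A tangential force at the rim gives τ = FR, so F = τ/R = 10.71/0.346 = 30.94 N.

F ≈ 30.9 N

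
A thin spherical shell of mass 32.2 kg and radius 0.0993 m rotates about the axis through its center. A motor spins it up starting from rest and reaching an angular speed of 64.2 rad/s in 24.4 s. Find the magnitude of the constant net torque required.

τ ≈ 0.557 N·m

I = (2/3)MR² = (2/3)(32.2)(0.0993)² = 0.2117 kg·m².
α = Δω/Δt = (64.2 − 0)/24.4 = 2.631 rad/s².
τ = Iα = (0.2117)(2.631) = 0.5569 N·m.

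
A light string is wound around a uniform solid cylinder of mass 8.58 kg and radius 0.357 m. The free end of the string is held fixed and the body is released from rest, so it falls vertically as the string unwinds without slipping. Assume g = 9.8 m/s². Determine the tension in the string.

T ≈ 28.0 N

Translation: Mg − T = Ma. Rotation about the center: TR = Iα with I = ½MR².
With a = αR: T = (I/R²)a = (1/2)M a, so Mg = (1 + 0.5000)Ma.
a = g/(1 + 0.5000) = 9.8/1.500 = 6.533 m/s².
T = 0.5000·M·a = (0.5000)(8.58)(6.533) = 28.03 N.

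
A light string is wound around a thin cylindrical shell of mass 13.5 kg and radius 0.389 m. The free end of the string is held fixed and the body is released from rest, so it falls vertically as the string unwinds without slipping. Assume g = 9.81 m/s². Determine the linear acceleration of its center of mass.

a ≈ 4.91 m/s²

Translation: Mg − T = Ma. Rotation about the center: TR = Iα with I = MR².
With a = αR: T = (I/R²)a = M a, so Mg = (1 + 1.000)Ma.
a = g/(1 + 1.000) = 9.81/2.000 = 4.905 m/s².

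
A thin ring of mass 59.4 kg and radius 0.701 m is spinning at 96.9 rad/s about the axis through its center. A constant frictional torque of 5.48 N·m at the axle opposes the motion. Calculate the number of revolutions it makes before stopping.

I = MR² = (59.4)(0.701)² = 29.19 kg·m².
The net torque has magnitude 5.48 N·m, opposing ω.
|α| = τ/I = 5.480/29.19 = 0.1877 rad/s² (deceleration).
ω² = ω₀² − 2|α|θ with ω = 0 ⇒ θ = ω₀²/(2|α|) = 25010 rad = 3980 rev.

≈ 3980 revolutions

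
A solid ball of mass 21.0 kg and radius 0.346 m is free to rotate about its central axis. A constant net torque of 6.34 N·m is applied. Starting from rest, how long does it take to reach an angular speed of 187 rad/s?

I = (2/5)MR² = (2/5)(21.0)(0.346)² = 1.006 kg·m².
α = τ/I = 6.34/1.006 = 6.305 rad/s².
ω = αt ⇒ t = ω/α = 187/6.305 = 29.66 s.

t ≈ 29.7 s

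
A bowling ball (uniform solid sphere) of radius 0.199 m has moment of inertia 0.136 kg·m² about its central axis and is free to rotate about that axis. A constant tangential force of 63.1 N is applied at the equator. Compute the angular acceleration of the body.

α ≈ 92.3 rad/s²

τ = F R = (63.1)(0.199) = 12.56 N·m.
Newton's second law for rotation, τ = Iα, gives α = τ/I = 12.56/0.1360 = 92.33 rad/s².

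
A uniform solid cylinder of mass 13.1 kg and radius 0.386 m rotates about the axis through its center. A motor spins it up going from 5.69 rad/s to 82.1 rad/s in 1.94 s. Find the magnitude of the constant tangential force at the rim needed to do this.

I = ½MR² = (1/2)(13.1)(0.386)² = 0.9759 kg·m².
α = Δω/Δt = (82.1 − 5.69)/1.94 = 39.39 rad/s².
The required torque is τ = Iα = (0.9759)(39.39) = 38.44 N·m.
A tangential force at the rim gives τ = FR, so F = τ/R = 38.44/0.386 = 99.58 N.

F ≈ 99.6 N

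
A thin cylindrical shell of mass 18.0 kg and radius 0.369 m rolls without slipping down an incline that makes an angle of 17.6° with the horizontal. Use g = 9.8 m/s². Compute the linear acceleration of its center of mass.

Translation along the incline: Mg sinθ − f = Ma.
Rotation about the center: fR = Iα with I = MR². No-slip gives a = αR, so f = (I/R²)a = M a.
Substituting: Mg sinθ = (1 + 1.000)Ma, so a = g sinθ/(1 + 1.000) = (9.8) sin 17.6° / 2.000 = 1.482 m/s².

a ≈ 1.48 m/s²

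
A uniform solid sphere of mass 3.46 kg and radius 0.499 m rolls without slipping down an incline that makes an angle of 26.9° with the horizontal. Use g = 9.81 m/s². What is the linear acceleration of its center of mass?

a ≈ 3.17 m/s²

Translation along the incline: Mg sinθ − f = Ma.
Rotation about the center: fR = Iα with I = (2/5)MR². No-slip gives a = αR, so f = (I/R²)a = (2/5)M a.
Substituting: Mg sinθ = (1 + 0.4000)Ma, so a = g sinθ/(1 + 0.4000) = (9.81) sin 26.9° / 1.400 = 3.170 m/s².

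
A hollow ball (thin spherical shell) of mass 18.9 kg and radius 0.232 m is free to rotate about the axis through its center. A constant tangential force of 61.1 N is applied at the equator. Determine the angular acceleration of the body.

α ≈ 20.9 rad/s²

I = (2/3)MR² = (2/3)(18.9)(0.232)² = 0.6782 kg·m².
τ = F R = (61.1)(0.232) = 14.18 N·m.
Newton's second law for rotation, τ = Iα, gives α = τ/I = 14.18/0.6782 = 20.90 rad/s².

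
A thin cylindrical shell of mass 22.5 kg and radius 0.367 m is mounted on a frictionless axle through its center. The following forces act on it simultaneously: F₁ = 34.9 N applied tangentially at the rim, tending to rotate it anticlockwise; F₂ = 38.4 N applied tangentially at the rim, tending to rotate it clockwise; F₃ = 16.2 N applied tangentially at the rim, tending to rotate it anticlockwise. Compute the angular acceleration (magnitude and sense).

I = MR² = (22.5)(0.367)² = 3.031 kg·m².
Taking anticlockwise as positive: τ₁ = +(34.9)(0.367) = +12.81 N·m; τ₂ = −(38.4)(0.367) = −14.09 N·m; τ₃ = +(16.2)(0.367) = +5.945 N·m.
Net torque τ = 4.661 N·m.
α = τ/I = 4.661/3.031 = 1.538 rad/s².

α ≈ 1.54 rad/s², anticlockwise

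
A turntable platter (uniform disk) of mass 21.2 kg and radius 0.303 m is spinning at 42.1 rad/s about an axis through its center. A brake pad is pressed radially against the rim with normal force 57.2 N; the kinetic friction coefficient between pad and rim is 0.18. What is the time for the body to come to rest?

I = ½MR² = (1/2)(21.2)(0.303)² = 0.9732 kg·m².
Friction force f = μN = (0.18)(57.2) = 10.30 N at the rim; torque magnitude τ = fR = 3.120 N·m, opposing ω.
|α| = τ/I = 3.120/0.9732 = 3.206 rad/s² (deceleration).
0 = ω₀ − |α|t ⇒ t = ω₀/|α| = 42.1/3.206 = 13.13 s.

t ≈ 13.1 s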